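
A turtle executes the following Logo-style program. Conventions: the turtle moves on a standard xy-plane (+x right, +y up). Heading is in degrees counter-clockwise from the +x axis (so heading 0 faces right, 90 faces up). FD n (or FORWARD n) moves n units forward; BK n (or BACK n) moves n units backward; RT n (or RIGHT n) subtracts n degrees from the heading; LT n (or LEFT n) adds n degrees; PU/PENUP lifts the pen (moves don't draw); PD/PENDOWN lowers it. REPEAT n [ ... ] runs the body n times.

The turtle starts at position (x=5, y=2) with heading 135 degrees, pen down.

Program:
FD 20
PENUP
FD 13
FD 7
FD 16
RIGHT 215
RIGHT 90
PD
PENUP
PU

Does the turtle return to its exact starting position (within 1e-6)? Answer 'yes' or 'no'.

Executing turtle program step by step:
Start: pos=(5,2), heading=135, pen down
FD 20: (5,2) -> (-9.142,16.142) [heading=135, draw]
PU: pen up
FD 13: (-9.142,16.142) -> (-18.335,25.335) [heading=135, move]
FD 7: (-18.335,25.335) -> (-23.284,30.284) [heading=135, move]
FD 16: (-23.284,30.284) -> (-34.598,41.598) [heading=135, move]
RT 215: heading 135 -> 280
RT 90: heading 280 -> 190
PD: pen down
PU: pen up
PU: pen up
Final: pos=(-34.598,41.598), heading=190, 1 segment(s) drawn

Start position: (5, 2)
Final position: (-34.598, 41.598)
Distance = 56; >= 1e-6 -> NOT closed

Answer: no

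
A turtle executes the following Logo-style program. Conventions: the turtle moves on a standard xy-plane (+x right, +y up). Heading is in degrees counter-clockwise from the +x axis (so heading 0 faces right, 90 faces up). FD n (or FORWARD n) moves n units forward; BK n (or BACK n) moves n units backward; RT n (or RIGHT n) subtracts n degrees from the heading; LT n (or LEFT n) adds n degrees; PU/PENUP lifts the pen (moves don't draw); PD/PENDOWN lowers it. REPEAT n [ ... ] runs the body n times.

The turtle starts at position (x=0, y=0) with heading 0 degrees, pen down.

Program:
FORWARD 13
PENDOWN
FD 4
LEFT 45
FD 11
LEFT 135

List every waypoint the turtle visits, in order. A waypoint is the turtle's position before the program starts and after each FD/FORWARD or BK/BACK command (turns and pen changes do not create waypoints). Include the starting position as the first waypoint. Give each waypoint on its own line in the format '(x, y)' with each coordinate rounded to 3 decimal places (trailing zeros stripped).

Executing turtle program step by step:
Start: pos=(0,0), heading=0, pen down
FD 13: (0,0) -> (13,0) [heading=0, draw]
PD: pen down
FD 4: (13,0) -> (17,0) [heading=0, draw]
LT 45: heading 0 -> 45
FD 11: (17,0) -> (24.778,7.778) [heading=45, draw]
LT 135: heading 45 -> 180
Final: pos=(24.778,7.778), heading=180, 3 segment(s) drawn
Waypoints (4 total):
(0, 0)
(13, 0)
(17, 0)
(24.778, 7.778)

Answer: (0, 0)
(13, 0)
(17, 0)
(24.778, 7.778)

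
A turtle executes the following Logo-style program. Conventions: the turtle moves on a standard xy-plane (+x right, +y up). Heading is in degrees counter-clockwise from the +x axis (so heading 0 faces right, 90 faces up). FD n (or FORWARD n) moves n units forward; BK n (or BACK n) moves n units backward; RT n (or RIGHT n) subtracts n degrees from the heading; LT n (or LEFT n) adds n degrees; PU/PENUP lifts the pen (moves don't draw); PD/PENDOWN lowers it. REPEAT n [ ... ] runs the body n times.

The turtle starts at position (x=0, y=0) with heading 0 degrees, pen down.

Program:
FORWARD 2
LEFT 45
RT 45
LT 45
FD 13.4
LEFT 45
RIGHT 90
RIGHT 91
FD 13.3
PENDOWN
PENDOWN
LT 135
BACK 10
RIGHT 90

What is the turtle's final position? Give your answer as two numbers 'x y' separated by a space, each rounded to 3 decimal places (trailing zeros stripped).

Executing turtle program step by step:
Start: pos=(0,0), heading=0, pen down
FD 2: (0,0) -> (2,0) [heading=0, draw]
LT 45: heading 0 -> 45
RT 45: heading 45 -> 0
LT 45: heading 0 -> 45
FD 13.4: (2,0) -> (11.475,9.475) [heading=45, draw]
LT 45: heading 45 -> 90
RT 90: heading 90 -> 0
RT 91: heading 0 -> 269
FD 13.3: (11.475,9.475) -> (11.243,-3.823) [heading=269, draw]
PD: pen down
PD: pen down
LT 135: heading 269 -> 44
BK 10: (11.243,-3.823) -> (4.05,-10.769) [heading=44, draw]
RT 90: heading 44 -> 314
Final: pos=(4.05,-10.769), heading=314, 4 segment(s) drawn

Answer: 4.05 -10.769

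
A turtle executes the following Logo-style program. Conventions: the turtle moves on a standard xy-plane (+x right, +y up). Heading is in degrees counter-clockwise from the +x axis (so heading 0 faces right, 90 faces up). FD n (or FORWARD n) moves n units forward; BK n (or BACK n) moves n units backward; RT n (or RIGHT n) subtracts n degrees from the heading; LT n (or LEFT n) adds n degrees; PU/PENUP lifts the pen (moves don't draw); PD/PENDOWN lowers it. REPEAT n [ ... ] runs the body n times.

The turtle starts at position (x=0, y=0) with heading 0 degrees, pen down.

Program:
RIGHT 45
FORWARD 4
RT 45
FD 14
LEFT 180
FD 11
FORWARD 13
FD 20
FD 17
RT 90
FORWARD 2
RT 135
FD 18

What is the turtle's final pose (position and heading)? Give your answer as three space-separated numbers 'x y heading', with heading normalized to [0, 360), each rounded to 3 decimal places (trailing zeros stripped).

Executing turtle program step by step:
Start: pos=(0,0), heading=0, pen down
RT 45: heading 0 -> 315
FD 4: (0,0) -> (2.828,-2.828) [heading=315, draw]
RT 45: heading 315 -> 270
FD 14: (2.828,-2.828) -> (2.828,-16.828) [heading=270, draw]
LT 180: heading 270 -> 90
FD 11: (2.828,-16.828) -> (2.828,-5.828) [heading=90, draw]
FD 13: (2.828,-5.828) -> (2.828,7.172) [heading=90, draw]
FD 20: (2.828,7.172) -> (2.828,27.172) [heading=90, draw]
FD 17: (2.828,27.172) -> (2.828,44.172) [heading=90, draw]
RT 90: heading 90 -> 0
FD 2: (2.828,44.172) -> (4.828,44.172) [heading=0, draw]
RT 135: heading 0 -> 225
FD 18: (4.828,44.172) -> (-7.899,31.444) [heading=225, draw]
Final: pos=(-7.899,31.444), heading=225, 8 segment(s) drawn

Answer: -7.899 31.444 225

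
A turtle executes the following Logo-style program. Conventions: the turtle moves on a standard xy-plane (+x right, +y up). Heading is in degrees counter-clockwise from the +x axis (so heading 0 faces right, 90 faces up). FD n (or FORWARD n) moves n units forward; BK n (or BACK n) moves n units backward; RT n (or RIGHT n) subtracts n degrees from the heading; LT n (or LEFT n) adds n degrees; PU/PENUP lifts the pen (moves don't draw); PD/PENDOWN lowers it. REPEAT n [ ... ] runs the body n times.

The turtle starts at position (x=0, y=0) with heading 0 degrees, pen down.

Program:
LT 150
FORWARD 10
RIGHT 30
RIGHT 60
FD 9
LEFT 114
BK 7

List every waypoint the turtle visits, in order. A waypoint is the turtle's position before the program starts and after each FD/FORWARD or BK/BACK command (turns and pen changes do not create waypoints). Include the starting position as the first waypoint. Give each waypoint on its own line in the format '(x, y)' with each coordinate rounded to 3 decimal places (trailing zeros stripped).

Answer: (0, 0)
(-8.66, 5)
(-4.16, 12.794)
(2.801, 12.063)

Derivation:
Executing turtle program step by step:
Start: pos=(0,0), heading=0, pen down
LT 150: heading 0 -> 150
FD 10: (0,0) -> (-8.66,5) [heading=150, draw]
RT 30: heading 150 -> 120
RT 60: heading 120 -> 60
FD 9: (-8.66,5) -> (-4.16,12.794) [heading=60, draw]
LT 114: heading 60 -> 174
BK 7: (-4.16,12.794) -> (2.801,12.063) [heading=174, draw]
Final: pos=(2.801,12.063), heading=174, 3 segment(s) drawn
Waypoints (4 total):
(0, 0)
(-8.66, 5)
(-4.16, 12.794)
(2.801, 12.063)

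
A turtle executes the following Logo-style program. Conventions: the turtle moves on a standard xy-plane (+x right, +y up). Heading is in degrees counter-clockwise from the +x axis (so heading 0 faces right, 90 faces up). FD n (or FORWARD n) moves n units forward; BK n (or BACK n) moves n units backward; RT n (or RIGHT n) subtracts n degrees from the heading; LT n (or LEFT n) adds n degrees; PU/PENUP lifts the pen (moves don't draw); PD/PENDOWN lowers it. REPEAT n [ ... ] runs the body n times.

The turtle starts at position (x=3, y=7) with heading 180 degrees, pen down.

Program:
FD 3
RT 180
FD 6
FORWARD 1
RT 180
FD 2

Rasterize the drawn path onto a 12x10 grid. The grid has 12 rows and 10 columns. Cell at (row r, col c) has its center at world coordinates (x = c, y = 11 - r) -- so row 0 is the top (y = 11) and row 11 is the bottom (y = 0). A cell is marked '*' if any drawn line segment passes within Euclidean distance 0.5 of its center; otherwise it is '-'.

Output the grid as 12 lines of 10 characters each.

Answer: ----------
----------
----------
----------
********--
----------
----------
----------
----------
----------
----------
----------

Derivation:
Segment 0: (3,7) -> (0,7)
Segment 1: (0,7) -> (6,7)
Segment 2: (6,7) -> (7,7)
Segment 3: (7,7) -> (5,7)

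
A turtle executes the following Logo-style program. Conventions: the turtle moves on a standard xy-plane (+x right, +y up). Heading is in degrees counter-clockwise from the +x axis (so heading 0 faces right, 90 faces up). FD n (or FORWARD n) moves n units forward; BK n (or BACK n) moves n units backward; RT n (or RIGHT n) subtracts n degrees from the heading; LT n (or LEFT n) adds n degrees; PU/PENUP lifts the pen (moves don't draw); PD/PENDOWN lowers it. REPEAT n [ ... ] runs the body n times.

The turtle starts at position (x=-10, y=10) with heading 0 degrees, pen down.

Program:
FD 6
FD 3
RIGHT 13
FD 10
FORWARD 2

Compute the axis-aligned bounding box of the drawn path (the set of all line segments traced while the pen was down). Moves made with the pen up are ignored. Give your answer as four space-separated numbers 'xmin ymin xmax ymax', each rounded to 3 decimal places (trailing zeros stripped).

Executing turtle program step by step:
Start: pos=(-10,10), heading=0, pen down
FD 6: (-10,10) -> (-4,10) [heading=0, draw]
FD 3: (-4,10) -> (-1,10) [heading=0, draw]
RT 13: heading 0 -> 347
FD 10: (-1,10) -> (8.744,7.75) [heading=347, draw]
FD 2: (8.744,7.75) -> (10.692,7.301) [heading=347, draw]
Final: pos=(10.692,7.301), heading=347, 4 segment(s) drawn

Segment endpoints: x in {-10, -4, -1, 8.744, 10.692}, y in {7.301, 7.75, 10}
xmin=-10, ymin=7.301, xmax=10.692, ymax=10

Answer: -10 7.301 10.692 10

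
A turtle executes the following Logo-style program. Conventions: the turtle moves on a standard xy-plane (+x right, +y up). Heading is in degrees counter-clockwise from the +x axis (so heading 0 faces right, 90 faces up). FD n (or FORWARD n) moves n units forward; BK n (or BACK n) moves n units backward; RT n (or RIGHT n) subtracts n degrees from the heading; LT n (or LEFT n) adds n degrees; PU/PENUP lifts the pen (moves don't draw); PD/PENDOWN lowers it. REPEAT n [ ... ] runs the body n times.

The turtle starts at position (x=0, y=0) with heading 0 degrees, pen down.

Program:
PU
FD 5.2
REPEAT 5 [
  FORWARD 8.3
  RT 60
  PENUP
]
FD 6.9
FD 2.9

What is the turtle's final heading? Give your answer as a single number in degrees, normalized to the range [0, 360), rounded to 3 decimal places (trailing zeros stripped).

Executing turtle program step by step:
Start: pos=(0,0), heading=0, pen down
PU: pen up
FD 5.2: (0,0) -> (5.2,0) [heading=0, move]
REPEAT 5 [
  -- iteration 1/5 --
  FD 8.3: (5.2,0) -> (13.5,0) [heading=0, move]
  RT 60: heading 0 -> 300
  PU: pen up
  -- iteration 2/5 --
  FD 8.3: (13.5,0) -> (17.65,-7.188) [heading=300, move]
  RT 60: heading 300 -> 240
  PU: pen up
  -- iteration 3/5 --
  FD 8.3: (17.65,-7.188) -> (13.5,-14.376) [heading=240, move]
  RT 60: heading 240 -> 180
  PU: pen up
  -- iteration 4/5 --
  FD 8.3: (13.5,-14.376) -> (5.2,-14.376) [heading=180, move]
  RT 60: heading 180 -> 120
  PU: pen up
  -- iteration 5/5 --
  FD 8.3: (5.2,-14.376) -> (1.05,-7.188) [heading=120, move]
  RT 60: heading 120 -> 60
  PU: pen up
]
FD 6.9: (1.05,-7.188) -> (4.5,-1.212) [heading=60, move]
FD 2.9: (4.5,-1.212) -> (5.95,1.299) [heading=60, move]
Final: pos=(5.95,1.299), heading=60, 0 segment(s) drawn

Answer: 60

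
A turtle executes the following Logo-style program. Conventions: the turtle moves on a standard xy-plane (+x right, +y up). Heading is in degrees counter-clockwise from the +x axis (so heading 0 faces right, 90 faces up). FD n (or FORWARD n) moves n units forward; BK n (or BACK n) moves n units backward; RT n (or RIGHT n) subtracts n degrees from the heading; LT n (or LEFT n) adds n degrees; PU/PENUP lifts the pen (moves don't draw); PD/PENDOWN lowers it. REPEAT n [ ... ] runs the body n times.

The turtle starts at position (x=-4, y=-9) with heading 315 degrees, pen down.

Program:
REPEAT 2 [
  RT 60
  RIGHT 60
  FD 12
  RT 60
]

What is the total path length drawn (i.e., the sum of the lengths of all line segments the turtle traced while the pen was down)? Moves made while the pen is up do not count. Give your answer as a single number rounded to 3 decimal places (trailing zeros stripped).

Executing turtle program step by step:
Start: pos=(-4,-9), heading=315, pen down
REPEAT 2 [
  -- iteration 1/2 --
  RT 60: heading 315 -> 255
  RT 60: heading 255 -> 195
  FD 12: (-4,-9) -> (-15.591,-12.106) [heading=195, draw]
  RT 60: heading 195 -> 135
  -- iteration 2/2 --
  RT 60: heading 135 -> 75
  RT 60: heading 75 -> 15
  FD 12: (-15.591,-12.106) -> (-4,-9) [heading=15, draw]
  RT 60: heading 15 -> 315
]
Final: pos=(-4,-9), heading=315, 2 segment(s) drawn

Segment lengths:
  seg 1: (-4,-9) -> (-15.591,-12.106), length = 12
  seg 2: (-15.591,-12.106) -> (-4,-9), length = 12
Total = 24

Answer: 24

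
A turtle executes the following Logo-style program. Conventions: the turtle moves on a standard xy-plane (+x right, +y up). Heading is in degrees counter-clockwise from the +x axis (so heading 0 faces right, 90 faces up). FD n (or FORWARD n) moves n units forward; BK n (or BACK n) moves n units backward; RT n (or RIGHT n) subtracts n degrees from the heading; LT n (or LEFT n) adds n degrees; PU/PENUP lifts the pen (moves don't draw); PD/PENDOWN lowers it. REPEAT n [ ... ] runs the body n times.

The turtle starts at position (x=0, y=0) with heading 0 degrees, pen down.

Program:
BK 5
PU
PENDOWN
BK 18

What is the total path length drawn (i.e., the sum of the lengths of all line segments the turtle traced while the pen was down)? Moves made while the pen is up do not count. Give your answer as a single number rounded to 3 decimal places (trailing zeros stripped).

Answer: 23

Derivation:
Executing turtle program step by step:
Start: pos=(0,0), heading=0, pen down
BK 5: (0,0) -> (-5,0) [heading=0, draw]
PU: pen up
PD: pen down
BK 18: (-5,0) -> (-23,0) [heading=0, draw]
Final: pos=(-23,0), heading=0, 2 segment(s) drawn

Segment lengths:
  seg 1: (0,0) -> (-5,0), length = 5
  seg 2: (-5,0) -> (-23,0), length = 18
Total = 23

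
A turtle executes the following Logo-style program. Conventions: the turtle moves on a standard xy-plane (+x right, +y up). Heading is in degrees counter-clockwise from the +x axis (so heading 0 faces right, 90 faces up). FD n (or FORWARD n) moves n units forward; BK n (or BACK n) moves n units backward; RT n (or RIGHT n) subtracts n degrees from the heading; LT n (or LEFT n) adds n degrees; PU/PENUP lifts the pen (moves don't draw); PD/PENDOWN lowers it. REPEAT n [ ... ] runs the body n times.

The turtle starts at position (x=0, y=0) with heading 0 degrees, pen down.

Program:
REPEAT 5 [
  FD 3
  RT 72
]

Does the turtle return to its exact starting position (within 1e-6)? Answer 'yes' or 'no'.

Executing turtle program step by step:
Start: pos=(0,0), heading=0, pen down
REPEAT 5 [
  -- iteration 1/5 --
  FD 3: (0,0) -> (3,0) [heading=0, draw]
  RT 72: heading 0 -> 288
  -- iteration 2/5 --
  FD 3: (3,0) -> (3.927,-2.853) [heading=288, draw]
  RT 72: heading 288 -> 216
  -- iteration 3/5 --
  FD 3: (3.927,-2.853) -> (1.5,-4.617) [heading=216, draw]
  RT 72: heading 216 -> 144
  -- iteration 4/5 --
  FD 3: (1.5,-4.617) -> (-0.927,-2.853) [heading=144, draw]
  RT 72: heading 144 -> 72
  -- iteration 5/5 --
  FD 3: (-0.927,-2.853) -> (0,0) [heading=72, draw]
  RT 72: heading 72 -> 0
]
Final: pos=(0,0), heading=0, 5 segment(s) drawn

Start position: (0, 0)
Final position: (0, 0)
Distance = 0; < 1e-6 -> CLOSED

Answer: yes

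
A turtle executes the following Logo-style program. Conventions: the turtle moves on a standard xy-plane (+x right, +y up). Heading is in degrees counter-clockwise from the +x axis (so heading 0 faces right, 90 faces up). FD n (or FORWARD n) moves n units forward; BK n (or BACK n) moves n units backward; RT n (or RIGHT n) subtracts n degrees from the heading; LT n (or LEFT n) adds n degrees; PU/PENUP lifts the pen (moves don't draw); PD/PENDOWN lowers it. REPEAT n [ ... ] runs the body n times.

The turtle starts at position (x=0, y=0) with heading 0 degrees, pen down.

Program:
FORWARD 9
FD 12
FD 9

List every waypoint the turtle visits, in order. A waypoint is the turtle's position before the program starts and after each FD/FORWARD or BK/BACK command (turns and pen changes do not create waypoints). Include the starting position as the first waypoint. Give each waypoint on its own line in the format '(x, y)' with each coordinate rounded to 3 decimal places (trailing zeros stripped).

Executing turtle program step by step:
Start: pos=(0,0), heading=0, pen down
FD 9: (0,0) -> (9,0) [heading=0, draw]
FD 12: (9,0) -> (21,0) [heading=0, draw]
FD 9: (21,0) -> (30,0) [heading=0, draw]
Final: pos=(30,0), heading=0, 3 segment(s) drawn
Waypoints (4 total):
(0, 0)
(9, 0)
(21, 0)
(30, 0)

Answer: (0, 0)
(9, 0)
(21, 0)
(30, 0)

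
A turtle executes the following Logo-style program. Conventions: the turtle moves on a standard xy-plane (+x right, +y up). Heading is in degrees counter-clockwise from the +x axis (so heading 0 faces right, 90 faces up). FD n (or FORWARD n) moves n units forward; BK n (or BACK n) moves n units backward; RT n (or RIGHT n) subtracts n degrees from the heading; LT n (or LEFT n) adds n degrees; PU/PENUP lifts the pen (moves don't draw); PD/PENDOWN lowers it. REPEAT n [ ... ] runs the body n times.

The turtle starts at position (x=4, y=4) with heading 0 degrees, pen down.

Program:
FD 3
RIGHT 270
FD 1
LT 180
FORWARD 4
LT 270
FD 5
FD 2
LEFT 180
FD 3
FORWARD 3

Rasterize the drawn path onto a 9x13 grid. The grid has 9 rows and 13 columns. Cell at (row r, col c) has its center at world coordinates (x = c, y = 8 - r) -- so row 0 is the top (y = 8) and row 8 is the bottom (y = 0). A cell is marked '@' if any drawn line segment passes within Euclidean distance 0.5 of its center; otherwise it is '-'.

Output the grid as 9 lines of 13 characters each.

Segment 0: (4,4) -> (7,4)
Segment 1: (7,4) -> (7,5)
Segment 2: (7,5) -> (7,1)
Segment 3: (7,1) -> (2,1)
Segment 4: (2,1) -> (0,1)
Segment 5: (0,1) -> (3,1)
Segment 6: (3,1) -> (6,1)

Answer: -------------
-------------
-------------
-------@-----
----@@@@-----
-------@-----
-------@-----
@@@@@@@@-----
-------------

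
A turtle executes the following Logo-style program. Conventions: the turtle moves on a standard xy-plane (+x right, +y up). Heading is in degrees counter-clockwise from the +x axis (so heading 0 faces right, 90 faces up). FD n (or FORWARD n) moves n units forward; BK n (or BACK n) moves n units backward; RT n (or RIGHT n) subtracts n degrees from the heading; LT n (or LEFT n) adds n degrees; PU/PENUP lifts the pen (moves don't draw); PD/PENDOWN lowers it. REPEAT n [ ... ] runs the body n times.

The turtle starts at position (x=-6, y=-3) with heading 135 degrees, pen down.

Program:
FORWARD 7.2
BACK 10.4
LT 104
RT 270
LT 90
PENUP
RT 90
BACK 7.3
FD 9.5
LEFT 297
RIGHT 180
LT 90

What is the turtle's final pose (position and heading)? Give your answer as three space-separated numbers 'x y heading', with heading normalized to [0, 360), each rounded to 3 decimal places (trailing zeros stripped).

Answer: -1.851 -6.396 176

Derivation:
Executing turtle program step by step:
Start: pos=(-6,-3), heading=135, pen down
FD 7.2: (-6,-3) -> (-11.091,2.091) [heading=135, draw]
BK 10.4: (-11.091,2.091) -> (-3.737,-5.263) [heading=135, draw]
LT 104: heading 135 -> 239
RT 270: heading 239 -> 329
LT 90: heading 329 -> 59
PU: pen up
RT 90: heading 59 -> 329
BK 7.3: (-3.737,-5.263) -> (-9.995,-1.503) [heading=329, move]
FD 9.5: (-9.995,-1.503) -> (-1.851,-6.396) [heading=329, move]
LT 297: heading 329 -> 266
RT 180: heading 266 -> 86
LT 90: heading 86 -> 176
Final: pos=(-1.851,-6.396), heading=176, 2 segment(s) drawn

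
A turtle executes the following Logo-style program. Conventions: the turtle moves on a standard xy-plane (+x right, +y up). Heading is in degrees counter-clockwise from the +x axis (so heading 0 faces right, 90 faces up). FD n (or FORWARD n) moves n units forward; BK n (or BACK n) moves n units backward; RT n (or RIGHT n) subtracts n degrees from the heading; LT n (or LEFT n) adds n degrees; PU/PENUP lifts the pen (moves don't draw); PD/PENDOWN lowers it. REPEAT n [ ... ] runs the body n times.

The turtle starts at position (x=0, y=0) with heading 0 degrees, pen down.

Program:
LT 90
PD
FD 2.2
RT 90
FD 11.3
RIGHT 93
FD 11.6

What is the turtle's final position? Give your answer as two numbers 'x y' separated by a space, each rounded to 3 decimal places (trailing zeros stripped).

Executing turtle program step by step:
Start: pos=(0,0), heading=0, pen down
LT 90: heading 0 -> 90
PD: pen down
FD 2.2: (0,0) -> (0,2.2) [heading=90, draw]
RT 90: heading 90 -> 0
FD 11.3: (0,2.2) -> (11.3,2.2) [heading=0, draw]
RT 93: heading 0 -> 267
FD 11.6: (11.3,2.2) -> (10.693,-9.384) [heading=267, draw]
Final: pos=(10.693,-9.384), heading=267, 3 segment(s) drawn

Answer: 10.693 -9.384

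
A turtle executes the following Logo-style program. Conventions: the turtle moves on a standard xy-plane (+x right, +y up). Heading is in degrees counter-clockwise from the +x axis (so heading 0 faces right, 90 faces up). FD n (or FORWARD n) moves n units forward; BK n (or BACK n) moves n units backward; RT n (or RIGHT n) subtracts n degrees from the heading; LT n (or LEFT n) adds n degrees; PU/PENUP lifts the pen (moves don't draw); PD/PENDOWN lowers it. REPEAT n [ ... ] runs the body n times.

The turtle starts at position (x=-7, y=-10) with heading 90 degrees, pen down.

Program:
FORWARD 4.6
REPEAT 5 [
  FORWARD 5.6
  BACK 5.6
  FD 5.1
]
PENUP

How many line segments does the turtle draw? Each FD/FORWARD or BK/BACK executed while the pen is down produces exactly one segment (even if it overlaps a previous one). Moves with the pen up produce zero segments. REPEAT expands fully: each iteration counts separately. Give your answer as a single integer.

Answer: 16

Derivation:
Executing turtle program step by step:
Start: pos=(-7,-10), heading=90, pen down
FD 4.6: (-7,-10) -> (-7,-5.4) [heading=90, draw]
REPEAT 5 [
  -- iteration 1/5 --
  FD 5.6: (-7,-5.4) -> (-7,0.2) [heading=90, draw]
  BK 5.6: (-7,0.2) -> (-7,-5.4) [heading=90, draw]
  FD 5.1: (-7,-5.4) -> (-7,-0.3) [heading=90, draw]
  -- iteration 2/5 --
  FD 5.6: (-7,-0.3) -> (-7,5.3) [heading=90, draw]
  BK 5.6: (-7,5.3) -> (-7,-0.3) [heading=90, draw]
  FD 5.1: (-7,-0.3) -> (-7,4.8) [heading=90, draw]
  -- iteration 3/5 --
  FD 5.6: (-7,4.8) -> (-7,10.4) [heading=90, draw]
  BK 5.6: (-7,10.4) -> (-7,4.8) [heading=90, draw]
  FD 5.1: (-7,4.8) -> (-7,9.9) [heading=90, draw]
  -- iteration 4/5 --
  FD 5.6: (-7,9.9) -> (-7,15.5) [heading=90, draw]
  BK 5.6: (-7,15.5) -> (-7,9.9) [heading=90, draw]
  FD 5.1: (-7,9.9) -> (-7,15) [heading=90, draw]
  -- iteration 5/5 --
  FD 5.6: (-7,15) -> (-7,20.6) [heading=90, draw]
  BK 5.6: (-7,20.6) -> (-7,15) [heading=90, draw]
  FD 5.1: (-7,15) -> (-7,20.1) [heading=90, draw]
]
PU: pen up
Final: pos=(-7,20.1), heading=90, 16 segment(s) drawn
Segments drawn: 16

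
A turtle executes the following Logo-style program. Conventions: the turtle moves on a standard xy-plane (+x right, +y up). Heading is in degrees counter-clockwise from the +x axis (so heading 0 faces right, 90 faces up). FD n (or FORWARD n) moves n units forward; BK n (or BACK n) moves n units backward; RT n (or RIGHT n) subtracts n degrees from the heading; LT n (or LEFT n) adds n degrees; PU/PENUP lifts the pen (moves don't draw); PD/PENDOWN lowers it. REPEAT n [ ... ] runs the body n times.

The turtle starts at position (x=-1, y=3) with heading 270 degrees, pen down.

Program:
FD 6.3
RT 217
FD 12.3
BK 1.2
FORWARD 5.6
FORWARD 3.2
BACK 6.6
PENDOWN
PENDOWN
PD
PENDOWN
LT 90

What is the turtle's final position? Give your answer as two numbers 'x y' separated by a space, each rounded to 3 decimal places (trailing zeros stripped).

Executing turtle program step by step:
Start: pos=(-1,3), heading=270, pen down
FD 6.3: (-1,3) -> (-1,-3.3) [heading=270, draw]
RT 217: heading 270 -> 53
FD 12.3: (-1,-3.3) -> (6.402,6.523) [heading=53, draw]
BK 1.2: (6.402,6.523) -> (5.68,5.565) [heading=53, draw]
FD 5.6: (5.68,5.565) -> (9.05,10.037) [heading=53, draw]
FD 3.2: (9.05,10.037) -> (10.976,12.593) [heading=53, draw]
BK 6.6: (10.976,12.593) -> (7.004,7.322) [heading=53, draw]
PD: pen down
PD: pen down
PD: pen down
PD: pen down
LT 90: heading 53 -> 143
Final: pos=(7.004,7.322), heading=143, 6 segment(s) drawn

Answer: 7.004 7.322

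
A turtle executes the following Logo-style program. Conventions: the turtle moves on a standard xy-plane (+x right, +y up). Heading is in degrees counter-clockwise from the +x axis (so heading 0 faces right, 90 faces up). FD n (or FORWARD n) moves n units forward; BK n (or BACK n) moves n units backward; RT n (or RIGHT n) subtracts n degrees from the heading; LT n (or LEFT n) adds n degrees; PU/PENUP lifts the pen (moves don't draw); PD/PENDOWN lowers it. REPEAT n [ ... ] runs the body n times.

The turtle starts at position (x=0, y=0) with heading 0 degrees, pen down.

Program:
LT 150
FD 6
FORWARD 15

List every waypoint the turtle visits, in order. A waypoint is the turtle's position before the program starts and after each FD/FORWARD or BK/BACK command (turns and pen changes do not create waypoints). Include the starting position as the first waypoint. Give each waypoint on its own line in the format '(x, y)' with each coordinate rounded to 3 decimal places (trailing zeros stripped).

Executing turtle program step by step:
Start: pos=(0,0), heading=0, pen down
LT 150: heading 0 -> 150
FD 6: (0,0) -> (-5.196,3) [heading=150, draw]
FD 15: (-5.196,3) -> (-18.187,10.5) [heading=150, draw]
Final: pos=(-18.187,10.5), heading=150, 2 segment(s) drawn
Waypoints (3 total):
(0, 0)
(-5.196, 3)
(-18.187, 10.5)

Answer: (0, 0)
(-5.196, 3)
(-18.187, 10.5)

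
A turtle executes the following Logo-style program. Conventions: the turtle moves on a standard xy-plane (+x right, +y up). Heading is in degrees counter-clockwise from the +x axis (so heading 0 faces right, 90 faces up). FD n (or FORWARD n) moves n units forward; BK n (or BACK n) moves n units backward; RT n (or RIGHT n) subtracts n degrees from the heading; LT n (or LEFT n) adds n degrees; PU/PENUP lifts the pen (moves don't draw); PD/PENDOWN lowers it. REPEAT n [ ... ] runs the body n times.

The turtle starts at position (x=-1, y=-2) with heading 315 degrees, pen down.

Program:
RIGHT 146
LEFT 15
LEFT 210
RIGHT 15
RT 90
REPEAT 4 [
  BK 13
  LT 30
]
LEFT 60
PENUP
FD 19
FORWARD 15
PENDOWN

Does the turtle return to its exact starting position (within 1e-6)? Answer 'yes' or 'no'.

Answer: no

Derivation:
Executing turtle program step by step:
Start: pos=(-1,-2), heading=315, pen down
RT 146: heading 315 -> 169
LT 15: heading 169 -> 184
LT 210: heading 184 -> 34
RT 15: heading 34 -> 19
RT 90: heading 19 -> 289
REPEAT 4 [
  -- iteration 1/4 --
  BK 13: (-1,-2) -> (-5.232,10.292) [heading=289, draw]
  LT 30: heading 289 -> 319
  -- iteration 2/4 --
  BK 13: (-5.232,10.292) -> (-15.044,18.821) [heading=319, draw]
  LT 30: heading 319 -> 349
  -- iteration 3/4 --
  BK 13: (-15.044,18.821) -> (-27.805,21.301) [heading=349, draw]
  LT 30: heading 349 -> 19
  -- iteration 4/4 --
  BK 13: (-27.805,21.301) -> (-40.097,17.069) [heading=19, draw]
  LT 30: heading 19 -> 49
]
LT 60: heading 49 -> 109
PU: pen up
FD 19: (-40.097,17.069) -> (-46.282,35.033) [heading=109, move]
FD 15: (-46.282,35.033) -> (-51.166,49.216) [heading=109, move]
PD: pen down
Final: pos=(-51.166,49.216), heading=109, 4 segment(s) drawn

Start position: (-1, -2)
Final position: (-51.166, 49.216)
Distance = 71.692; >= 1e-6 -> NOT closed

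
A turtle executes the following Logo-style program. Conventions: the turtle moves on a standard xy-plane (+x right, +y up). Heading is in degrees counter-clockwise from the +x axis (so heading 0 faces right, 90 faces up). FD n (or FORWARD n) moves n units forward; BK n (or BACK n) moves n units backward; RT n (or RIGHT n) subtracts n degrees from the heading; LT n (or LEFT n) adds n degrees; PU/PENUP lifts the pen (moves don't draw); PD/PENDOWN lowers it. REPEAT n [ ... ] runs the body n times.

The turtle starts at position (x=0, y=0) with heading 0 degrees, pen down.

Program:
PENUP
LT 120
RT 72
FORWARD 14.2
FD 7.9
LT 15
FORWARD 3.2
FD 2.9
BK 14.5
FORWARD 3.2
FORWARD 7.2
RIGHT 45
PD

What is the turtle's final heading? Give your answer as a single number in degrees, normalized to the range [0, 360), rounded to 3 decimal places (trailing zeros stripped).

Answer: 18

Derivation:
Executing turtle program step by step:
Start: pos=(0,0), heading=0, pen down
PU: pen up
LT 120: heading 0 -> 120
RT 72: heading 120 -> 48
FD 14.2: (0,0) -> (9.502,10.553) [heading=48, move]
FD 7.9: (9.502,10.553) -> (14.788,16.424) [heading=48, move]
LT 15: heading 48 -> 63
FD 3.2: (14.788,16.424) -> (16.241,19.275) [heading=63, move]
FD 2.9: (16.241,19.275) -> (17.557,21.859) [heading=63, move]
BK 14.5: (17.557,21.859) -> (10.974,8.939) [heading=63, move]
FD 3.2: (10.974,8.939) -> (12.427,11.79) [heading=63, move]
FD 7.2: (12.427,11.79) -> (15.696,18.206) [heading=63, move]
RT 45: heading 63 -> 18
PD: pen down
Final: pos=(15.696,18.206), heading=18, 0 segment(s) drawn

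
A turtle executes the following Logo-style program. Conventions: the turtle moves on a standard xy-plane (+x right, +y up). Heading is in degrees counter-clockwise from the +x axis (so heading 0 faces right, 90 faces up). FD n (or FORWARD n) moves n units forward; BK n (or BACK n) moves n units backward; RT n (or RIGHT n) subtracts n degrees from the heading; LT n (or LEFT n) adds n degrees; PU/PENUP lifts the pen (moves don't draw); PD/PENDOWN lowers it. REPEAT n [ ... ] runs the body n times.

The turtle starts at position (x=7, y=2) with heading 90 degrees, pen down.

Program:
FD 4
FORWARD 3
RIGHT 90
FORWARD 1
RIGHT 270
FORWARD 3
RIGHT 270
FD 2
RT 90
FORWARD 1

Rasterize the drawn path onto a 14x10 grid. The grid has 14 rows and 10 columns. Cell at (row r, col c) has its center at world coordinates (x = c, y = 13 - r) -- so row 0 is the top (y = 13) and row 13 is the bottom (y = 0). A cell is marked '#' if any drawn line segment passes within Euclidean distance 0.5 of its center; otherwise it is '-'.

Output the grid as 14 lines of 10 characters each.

Answer: ------#---
------###-
--------#-
--------#-
-------##-
-------#--
-------#--
-------#--
-------#--
-------#--
-------#--
-------#--
----------
----------

Derivation:
Segment 0: (7,2) -> (7,6)
Segment 1: (7,6) -> (7,9)
Segment 2: (7,9) -> (8,9)
Segment 3: (8,9) -> (8,12)
Segment 4: (8,12) -> (6,12)
Segment 5: (6,12) -> (6,13)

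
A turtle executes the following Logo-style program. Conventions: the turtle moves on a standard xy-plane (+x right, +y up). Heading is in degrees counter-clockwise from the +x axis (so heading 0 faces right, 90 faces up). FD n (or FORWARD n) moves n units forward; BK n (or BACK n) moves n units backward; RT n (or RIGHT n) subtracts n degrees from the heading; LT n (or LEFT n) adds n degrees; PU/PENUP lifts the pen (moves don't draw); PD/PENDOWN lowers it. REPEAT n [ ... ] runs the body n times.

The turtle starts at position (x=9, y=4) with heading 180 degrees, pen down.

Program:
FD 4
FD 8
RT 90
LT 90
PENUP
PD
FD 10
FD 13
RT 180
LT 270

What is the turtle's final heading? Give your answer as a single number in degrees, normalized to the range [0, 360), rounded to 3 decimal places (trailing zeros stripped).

Answer: 270

Derivation:
Executing turtle program step by step:
Start: pos=(9,4), heading=180, pen down
FD 4: (9,4) -> (5,4) [heading=180, draw]
FD 8: (5,4) -> (-3,4) [heading=180, draw]
RT 90: heading 180 -> 90
LT 90: heading 90 -> 180
PU: pen up
PD: pen down
FD 10: (-3,4) -> (-13,4) [heading=180, draw]
FD 13: (-13,4) -> (-26,4) [heading=180, draw]
RT 180: heading 180 -> 0
LT 270: heading 0 -> 270
Final: pos=(-26,4), heading=270, 4 segment(s) drawn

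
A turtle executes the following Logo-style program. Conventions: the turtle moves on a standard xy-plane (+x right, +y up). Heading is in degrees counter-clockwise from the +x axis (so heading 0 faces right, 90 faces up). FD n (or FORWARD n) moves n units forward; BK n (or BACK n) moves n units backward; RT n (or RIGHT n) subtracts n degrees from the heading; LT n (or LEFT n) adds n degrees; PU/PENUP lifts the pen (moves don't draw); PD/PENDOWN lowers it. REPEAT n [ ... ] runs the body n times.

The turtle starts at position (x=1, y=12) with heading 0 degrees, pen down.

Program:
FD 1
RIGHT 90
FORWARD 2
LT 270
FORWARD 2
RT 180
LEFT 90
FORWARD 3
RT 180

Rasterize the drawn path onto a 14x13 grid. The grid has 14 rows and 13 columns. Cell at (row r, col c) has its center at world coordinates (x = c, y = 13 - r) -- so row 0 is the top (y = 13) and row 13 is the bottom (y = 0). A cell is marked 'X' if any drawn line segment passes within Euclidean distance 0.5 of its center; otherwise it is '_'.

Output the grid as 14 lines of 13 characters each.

Segment 0: (1,12) -> (2,12)
Segment 1: (2,12) -> (2,10)
Segment 2: (2,10) -> (0,10)
Segment 3: (0,10) -> (0,13)

Answer: X____________
XXX__________
X_X__________
XXX__________
_____________
_____________
_____________
_____________
_____________
_____________
_____________
_____________
_____________
_____________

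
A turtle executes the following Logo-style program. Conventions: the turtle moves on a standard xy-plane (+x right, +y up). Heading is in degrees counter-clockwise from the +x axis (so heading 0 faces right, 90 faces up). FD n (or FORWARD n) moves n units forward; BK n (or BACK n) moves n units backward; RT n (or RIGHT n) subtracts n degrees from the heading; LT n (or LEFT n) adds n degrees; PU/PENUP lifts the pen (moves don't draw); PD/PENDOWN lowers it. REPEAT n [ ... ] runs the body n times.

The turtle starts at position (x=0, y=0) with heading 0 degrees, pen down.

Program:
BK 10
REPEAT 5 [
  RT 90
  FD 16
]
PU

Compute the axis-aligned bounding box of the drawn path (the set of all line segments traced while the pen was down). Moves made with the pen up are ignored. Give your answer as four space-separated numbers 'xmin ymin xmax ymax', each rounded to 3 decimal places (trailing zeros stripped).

Answer: -26 -16 0 0

Derivation:
Executing turtle program step by step:
Start: pos=(0,0), heading=0, pen down
BK 10: (0,0) -> (-10,0) [heading=0, draw]
REPEAT 5 [
  -- iteration 1/5 --
  RT 90: heading 0 -> 270
  FD 16: (-10,0) -> (-10,-16) [heading=270, draw]
  -- iteration 2/5 --
  RT 90: heading 270 -> 180
  FD 16: (-10,-16) -> (-26,-16) [heading=180, draw]
  -- iteration 3/5 --
  RT 90: heading 180 -> 90
  FD 16: (-26,-16) -> (-26,0) [heading=90, draw]
  -- iteration 4/5 --
  RT 90: heading 90 -> 0
  FD 16: (-26,0) -> (-10,0) [heading=0, draw]
  -- iteration 5/5 --
  RT 90: heading 0 -> 270
  FD 16: (-10,0) -> (-10,-16) [heading=270, draw]
]
PU: pen up
Final: pos=(-10,-16), heading=270, 6 segment(s) drawn

Segment endpoints: x in {-26, -26, -10, -10, -10, 0}, y in {-16, -16, 0, 0, 0}
xmin=-26, ymin=-16, xmax=0, ymax=0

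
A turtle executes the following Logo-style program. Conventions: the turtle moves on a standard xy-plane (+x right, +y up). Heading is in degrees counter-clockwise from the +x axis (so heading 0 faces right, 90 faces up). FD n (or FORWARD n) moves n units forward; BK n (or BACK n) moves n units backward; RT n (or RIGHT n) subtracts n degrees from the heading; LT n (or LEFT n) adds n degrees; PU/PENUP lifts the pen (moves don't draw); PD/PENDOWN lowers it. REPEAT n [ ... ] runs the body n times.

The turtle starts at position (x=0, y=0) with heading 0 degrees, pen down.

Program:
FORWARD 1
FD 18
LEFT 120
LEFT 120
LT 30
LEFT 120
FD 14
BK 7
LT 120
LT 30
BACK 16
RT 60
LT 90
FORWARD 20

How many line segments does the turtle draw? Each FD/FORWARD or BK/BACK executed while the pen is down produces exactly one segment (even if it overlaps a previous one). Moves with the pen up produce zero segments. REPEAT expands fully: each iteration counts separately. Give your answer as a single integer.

Executing turtle program step by step:
Start: pos=(0,0), heading=0, pen down
FD 1: (0,0) -> (1,0) [heading=0, draw]
FD 18: (1,0) -> (19,0) [heading=0, draw]
LT 120: heading 0 -> 120
LT 120: heading 120 -> 240
LT 30: heading 240 -> 270
LT 120: heading 270 -> 30
FD 14: (19,0) -> (31.124,7) [heading=30, draw]
BK 7: (31.124,7) -> (25.062,3.5) [heading=30, draw]
LT 120: heading 30 -> 150
LT 30: heading 150 -> 180
BK 16: (25.062,3.5) -> (41.062,3.5) [heading=180, draw]
RT 60: heading 180 -> 120
LT 90: heading 120 -> 210
FD 20: (41.062,3.5) -> (23.742,-6.5) [heading=210, draw]
Final: pos=(23.742,-6.5), heading=210, 6 segment(s) drawn
Segments drawn: 6

Answer: 6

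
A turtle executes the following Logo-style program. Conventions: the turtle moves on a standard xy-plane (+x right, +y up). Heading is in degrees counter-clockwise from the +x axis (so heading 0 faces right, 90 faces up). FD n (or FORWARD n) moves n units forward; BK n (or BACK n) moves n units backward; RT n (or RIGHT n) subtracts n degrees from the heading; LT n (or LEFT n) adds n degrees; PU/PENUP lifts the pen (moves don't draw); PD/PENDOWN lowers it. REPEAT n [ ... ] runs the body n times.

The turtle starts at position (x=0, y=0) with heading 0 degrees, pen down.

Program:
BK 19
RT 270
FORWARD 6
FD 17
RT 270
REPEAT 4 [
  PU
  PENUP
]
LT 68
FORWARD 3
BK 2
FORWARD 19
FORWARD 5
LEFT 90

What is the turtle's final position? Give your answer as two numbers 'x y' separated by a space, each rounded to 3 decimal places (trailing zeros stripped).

Executing turtle program step by step:
Start: pos=(0,0), heading=0, pen down
BK 19: (0,0) -> (-19,0) [heading=0, draw]
RT 270: heading 0 -> 90
FD 6: (-19,0) -> (-19,6) [heading=90, draw]
FD 17: (-19,6) -> (-19,23) [heading=90, draw]
RT 270: heading 90 -> 180
REPEAT 4 [
  -- iteration 1/4 --
  PU: pen up
  PU: pen up
  -- iteration 2/4 --
  PU: pen up
  PU: pen up
  -- iteration 3/4 --
  PU: pen up
  PU: pen up
  -- iteration 4/4 --
  PU: pen up
  PU: pen up
]
LT 68: heading 180 -> 248
FD 3: (-19,23) -> (-20.124,20.218) [heading=248, move]
BK 2: (-20.124,20.218) -> (-19.375,22.073) [heading=248, move]
FD 19: (-19.375,22.073) -> (-26.492,4.456) [heading=248, move]
FD 5: (-26.492,4.456) -> (-28.365,-0.18) [heading=248, move]
LT 90: heading 248 -> 338
Final: pos=(-28.365,-0.18), heading=338, 3 segment(s) drawn

Answer: -28.365 -0.18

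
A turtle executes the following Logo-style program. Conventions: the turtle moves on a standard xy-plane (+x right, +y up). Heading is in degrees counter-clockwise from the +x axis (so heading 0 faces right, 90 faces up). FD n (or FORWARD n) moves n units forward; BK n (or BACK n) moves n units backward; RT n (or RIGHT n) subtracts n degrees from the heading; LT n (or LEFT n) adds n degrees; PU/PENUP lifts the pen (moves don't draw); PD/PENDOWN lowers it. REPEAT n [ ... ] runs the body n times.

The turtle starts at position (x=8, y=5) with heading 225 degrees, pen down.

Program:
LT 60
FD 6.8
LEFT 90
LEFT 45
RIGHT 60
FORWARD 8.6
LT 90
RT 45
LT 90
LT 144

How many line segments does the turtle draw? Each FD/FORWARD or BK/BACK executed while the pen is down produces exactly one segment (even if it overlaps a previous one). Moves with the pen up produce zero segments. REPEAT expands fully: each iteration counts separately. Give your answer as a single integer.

Answer: 2

Derivation:
Executing turtle program step by step:
Start: pos=(8,5), heading=225, pen down
LT 60: heading 225 -> 285
FD 6.8: (8,5) -> (9.76,-1.568) [heading=285, draw]
LT 90: heading 285 -> 15
LT 45: heading 15 -> 60
RT 60: heading 60 -> 0
FD 8.6: (9.76,-1.568) -> (18.36,-1.568) [heading=0, draw]
LT 90: heading 0 -> 90
RT 45: heading 90 -> 45
LT 90: heading 45 -> 135
LT 144: heading 135 -> 279
Final: pos=(18.36,-1.568), heading=279, 2 segment(s) drawn
Segments drawn: 2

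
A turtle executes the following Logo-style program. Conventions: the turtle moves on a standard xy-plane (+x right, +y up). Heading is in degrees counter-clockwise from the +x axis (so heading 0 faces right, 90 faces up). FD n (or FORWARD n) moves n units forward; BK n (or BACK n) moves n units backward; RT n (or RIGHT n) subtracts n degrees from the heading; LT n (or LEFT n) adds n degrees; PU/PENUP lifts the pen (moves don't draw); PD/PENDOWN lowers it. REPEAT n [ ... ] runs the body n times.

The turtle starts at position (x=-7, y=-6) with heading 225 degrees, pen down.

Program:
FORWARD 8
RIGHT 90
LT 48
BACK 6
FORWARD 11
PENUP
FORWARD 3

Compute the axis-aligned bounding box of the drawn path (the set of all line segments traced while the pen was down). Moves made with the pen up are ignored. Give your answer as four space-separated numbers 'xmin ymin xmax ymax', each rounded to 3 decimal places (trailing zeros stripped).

Executing turtle program step by step:
Start: pos=(-7,-6), heading=225, pen down
FD 8: (-7,-6) -> (-12.657,-11.657) [heading=225, draw]
RT 90: heading 225 -> 135
LT 48: heading 135 -> 183
BK 6: (-12.657,-11.657) -> (-6.665,-11.343) [heading=183, draw]
FD 11: (-6.665,-11.343) -> (-17.65,-11.919) [heading=183, draw]
PU: pen up
FD 3: (-17.65,-11.919) -> (-20.646,-12.076) [heading=183, move]
Final: pos=(-20.646,-12.076), heading=183, 3 segment(s) drawn

Segment endpoints: x in {-17.65, -12.657, -7, -6.665}, y in {-11.919, -11.657, -11.343, -6}
xmin=-17.65, ymin=-11.919, xmax=-6.665, ymax=-6

Answer: -17.65 -11.919 -6.665 -6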